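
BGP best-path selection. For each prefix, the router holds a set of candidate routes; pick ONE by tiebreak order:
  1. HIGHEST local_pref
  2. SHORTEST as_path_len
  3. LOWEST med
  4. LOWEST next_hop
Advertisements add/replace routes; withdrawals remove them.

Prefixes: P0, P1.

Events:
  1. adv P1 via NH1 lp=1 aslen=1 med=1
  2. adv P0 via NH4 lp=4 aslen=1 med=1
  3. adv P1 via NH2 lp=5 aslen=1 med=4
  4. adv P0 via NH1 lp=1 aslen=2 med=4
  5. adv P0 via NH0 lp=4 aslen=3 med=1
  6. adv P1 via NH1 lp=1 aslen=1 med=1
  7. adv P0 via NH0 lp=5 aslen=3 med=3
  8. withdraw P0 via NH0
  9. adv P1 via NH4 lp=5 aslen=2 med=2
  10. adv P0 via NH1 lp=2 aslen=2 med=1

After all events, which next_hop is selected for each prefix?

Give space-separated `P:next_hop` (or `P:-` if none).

Op 1: best P0=- P1=NH1
Op 2: best P0=NH4 P1=NH1
Op 3: best P0=NH4 P1=NH2
Op 4: best P0=NH4 P1=NH2
Op 5: best P0=NH4 P1=NH2
Op 6: best P0=NH4 P1=NH2
Op 7: best P0=NH0 P1=NH2
Op 8: best P0=NH4 P1=NH2
Op 9: best P0=NH4 P1=NH2
Op 10: best P0=NH4 P1=NH2

Answer: P0:NH4 P1:NH2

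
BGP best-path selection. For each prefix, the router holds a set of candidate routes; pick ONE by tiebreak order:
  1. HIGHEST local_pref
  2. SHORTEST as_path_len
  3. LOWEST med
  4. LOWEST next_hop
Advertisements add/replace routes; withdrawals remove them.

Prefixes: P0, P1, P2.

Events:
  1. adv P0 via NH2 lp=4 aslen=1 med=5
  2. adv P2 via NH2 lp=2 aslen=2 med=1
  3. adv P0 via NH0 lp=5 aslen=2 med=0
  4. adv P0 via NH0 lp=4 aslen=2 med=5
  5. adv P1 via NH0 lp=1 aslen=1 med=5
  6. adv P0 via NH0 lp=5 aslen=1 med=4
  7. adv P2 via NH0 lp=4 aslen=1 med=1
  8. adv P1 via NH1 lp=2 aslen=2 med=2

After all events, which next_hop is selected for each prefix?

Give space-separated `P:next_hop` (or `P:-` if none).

Answer: P0:NH0 P1:NH1 P2:NH0

Derivation:
Op 1: best P0=NH2 P1=- P2=-
Op 2: best P0=NH2 P1=- P2=NH2
Op 3: best P0=NH0 P1=- P2=NH2
Op 4: best P0=NH2 P1=- P2=NH2
Op 5: best P0=NH2 P1=NH0 P2=NH2
Op 6: best P0=NH0 P1=NH0 P2=NH2
Op 7: best P0=NH0 P1=NH0 P2=NH0
Op 8: best P0=NH0 P1=NH1 P2=NH0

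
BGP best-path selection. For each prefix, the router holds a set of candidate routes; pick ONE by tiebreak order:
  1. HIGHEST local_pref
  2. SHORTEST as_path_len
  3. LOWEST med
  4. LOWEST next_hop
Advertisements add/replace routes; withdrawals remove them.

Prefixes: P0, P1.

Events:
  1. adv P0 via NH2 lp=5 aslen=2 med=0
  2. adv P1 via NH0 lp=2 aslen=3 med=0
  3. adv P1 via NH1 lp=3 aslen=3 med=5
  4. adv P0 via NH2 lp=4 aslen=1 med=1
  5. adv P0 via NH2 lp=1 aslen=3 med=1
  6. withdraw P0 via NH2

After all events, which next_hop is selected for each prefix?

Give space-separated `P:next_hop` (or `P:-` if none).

Op 1: best P0=NH2 P1=-
Op 2: best P0=NH2 P1=NH0
Op 3: best P0=NH2 P1=NH1
Op 4: best P0=NH2 P1=NH1
Op 5: best P0=NH2 P1=NH1
Op 6: best P0=- P1=NH1

Answer: P0:- P1:NH1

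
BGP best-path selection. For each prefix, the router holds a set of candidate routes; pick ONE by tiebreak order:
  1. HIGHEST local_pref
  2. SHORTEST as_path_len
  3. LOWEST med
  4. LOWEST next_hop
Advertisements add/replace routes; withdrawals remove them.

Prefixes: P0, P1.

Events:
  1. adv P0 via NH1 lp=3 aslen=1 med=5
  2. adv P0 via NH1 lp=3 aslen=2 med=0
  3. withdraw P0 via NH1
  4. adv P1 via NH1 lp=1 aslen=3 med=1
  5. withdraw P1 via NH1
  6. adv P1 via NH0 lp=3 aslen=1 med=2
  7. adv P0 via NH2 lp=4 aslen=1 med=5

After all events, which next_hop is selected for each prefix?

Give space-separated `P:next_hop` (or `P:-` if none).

Op 1: best P0=NH1 P1=-
Op 2: best P0=NH1 P1=-
Op 3: best P0=- P1=-
Op 4: best P0=- P1=NH1
Op 5: best P0=- P1=-
Op 6: best P0=- P1=NH0
Op 7: best P0=NH2 P1=NH0

Answer: P0:NH2 P1:NH0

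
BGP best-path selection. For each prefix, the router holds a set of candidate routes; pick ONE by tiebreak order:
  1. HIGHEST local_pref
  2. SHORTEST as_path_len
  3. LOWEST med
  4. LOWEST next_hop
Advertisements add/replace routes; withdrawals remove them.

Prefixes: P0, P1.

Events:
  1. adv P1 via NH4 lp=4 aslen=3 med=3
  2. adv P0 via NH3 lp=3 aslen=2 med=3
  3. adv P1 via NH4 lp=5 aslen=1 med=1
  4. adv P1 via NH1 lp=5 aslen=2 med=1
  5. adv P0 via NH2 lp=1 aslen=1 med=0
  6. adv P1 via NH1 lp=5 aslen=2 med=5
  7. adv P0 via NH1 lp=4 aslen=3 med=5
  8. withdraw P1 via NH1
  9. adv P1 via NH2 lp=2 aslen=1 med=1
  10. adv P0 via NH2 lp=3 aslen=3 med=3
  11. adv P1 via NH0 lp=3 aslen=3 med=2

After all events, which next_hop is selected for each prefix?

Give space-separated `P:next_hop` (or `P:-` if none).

Answer: P0:NH1 P1:NH4

Derivation:
Op 1: best P0=- P1=NH4
Op 2: best P0=NH3 P1=NH4
Op 3: best P0=NH3 P1=NH4
Op 4: best P0=NH3 P1=NH4
Op 5: best P0=NH3 P1=NH4
Op 6: best P0=NH3 P1=NH4
Op 7: best P0=NH1 P1=NH4
Op 8: best P0=NH1 P1=NH4
Op 9: best P0=NH1 P1=NH4
Op 10: best P0=NH1 P1=NH4
Op 11: best P0=NH1 P1=NH4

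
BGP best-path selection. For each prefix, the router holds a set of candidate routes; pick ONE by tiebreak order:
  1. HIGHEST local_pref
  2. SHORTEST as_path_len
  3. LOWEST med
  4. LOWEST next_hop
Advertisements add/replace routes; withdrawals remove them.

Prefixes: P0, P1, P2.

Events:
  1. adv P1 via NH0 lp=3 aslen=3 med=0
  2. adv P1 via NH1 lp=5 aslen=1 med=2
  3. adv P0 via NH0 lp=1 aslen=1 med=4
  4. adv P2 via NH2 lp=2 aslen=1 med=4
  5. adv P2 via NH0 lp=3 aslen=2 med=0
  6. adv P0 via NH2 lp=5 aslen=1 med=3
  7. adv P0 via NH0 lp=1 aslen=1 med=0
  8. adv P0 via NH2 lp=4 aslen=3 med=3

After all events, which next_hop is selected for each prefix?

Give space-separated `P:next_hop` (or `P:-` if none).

Answer: P0:NH2 P1:NH1 P2:NH0

Derivation:
Op 1: best P0=- P1=NH0 P2=-
Op 2: best P0=- P1=NH1 P2=-
Op 3: best P0=NH0 P1=NH1 P2=-
Op 4: best P0=NH0 P1=NH1 P2=NH2
Op 5: best P0=NH0 P1=NH1 P2=NH0
Op 6: best P0=NH2 P1=NH1 P2=NH0
Op 7: best P0=NH2 P1=NH1 P2=NH0
Op 8: best P0=NH2 P1=NH1 P2=NH0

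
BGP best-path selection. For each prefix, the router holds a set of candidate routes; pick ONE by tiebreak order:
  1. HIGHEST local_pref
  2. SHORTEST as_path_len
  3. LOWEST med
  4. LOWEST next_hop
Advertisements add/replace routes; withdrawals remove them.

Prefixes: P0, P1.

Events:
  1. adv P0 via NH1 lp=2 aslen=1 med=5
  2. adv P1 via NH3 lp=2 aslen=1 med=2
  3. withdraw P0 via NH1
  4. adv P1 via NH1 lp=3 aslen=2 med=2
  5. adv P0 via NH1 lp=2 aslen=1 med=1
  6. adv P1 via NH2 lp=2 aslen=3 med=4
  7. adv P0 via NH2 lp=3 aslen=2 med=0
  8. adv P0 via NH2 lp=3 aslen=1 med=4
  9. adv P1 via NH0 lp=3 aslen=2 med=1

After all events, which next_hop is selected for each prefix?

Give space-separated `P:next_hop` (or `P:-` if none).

Answer: P0:NH2 P1:NH0

Derivation:
Op 1: best P0=NH1 P1=-
Op 2: best P0=NH1 P1=NH3
Op 3: best P0=- P1=NH3
Op 4: best P0=- P1=NH1
Op 5: best P0=NH1 P1=NH1
Op 6: best P0=NH1 P1=NH1
Op 7: best P0=NH2 P1=NH1
Op 8: best P0=NH2 P1=NH1
Op 9: best P0=NH2 P1=NH0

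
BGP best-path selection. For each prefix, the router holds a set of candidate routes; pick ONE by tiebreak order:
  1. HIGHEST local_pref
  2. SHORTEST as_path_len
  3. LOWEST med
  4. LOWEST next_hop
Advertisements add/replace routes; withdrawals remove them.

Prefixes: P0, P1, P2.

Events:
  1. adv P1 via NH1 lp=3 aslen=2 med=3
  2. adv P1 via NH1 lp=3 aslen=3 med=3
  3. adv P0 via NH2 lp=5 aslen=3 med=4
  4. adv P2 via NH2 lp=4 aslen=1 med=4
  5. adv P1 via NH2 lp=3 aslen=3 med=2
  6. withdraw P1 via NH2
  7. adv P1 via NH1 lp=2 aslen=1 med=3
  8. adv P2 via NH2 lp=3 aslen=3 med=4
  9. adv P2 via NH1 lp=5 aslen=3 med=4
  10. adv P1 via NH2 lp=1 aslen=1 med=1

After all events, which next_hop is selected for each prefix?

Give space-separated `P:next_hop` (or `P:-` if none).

Op 1: best P0=- P1=NH1 P2=-
Op 2: best P0=- P1=NH1 P2=-
Op 3: best P0=NH2 P1=NH1 P2=-
Op 4: best P0=NH2 P1=NH1 P2=NH2
Op 5: best P0=NH2 P1=NH2 P2=NH2
Op 6: best P0=NH2 P1=NH1 P2=NH2
Op 7: best P0=NH2 P1=NH1 P2=NH2
Op 8: best P0=NH2 P1=NH1 P2=NH2
Op 9: best P0=NH2 P1=NH1 P2=NH1
Op 10: best P0=NH2 P1=NH1 P2=NH1

Answer: P0:NH2 P1:NH1 P2:NH1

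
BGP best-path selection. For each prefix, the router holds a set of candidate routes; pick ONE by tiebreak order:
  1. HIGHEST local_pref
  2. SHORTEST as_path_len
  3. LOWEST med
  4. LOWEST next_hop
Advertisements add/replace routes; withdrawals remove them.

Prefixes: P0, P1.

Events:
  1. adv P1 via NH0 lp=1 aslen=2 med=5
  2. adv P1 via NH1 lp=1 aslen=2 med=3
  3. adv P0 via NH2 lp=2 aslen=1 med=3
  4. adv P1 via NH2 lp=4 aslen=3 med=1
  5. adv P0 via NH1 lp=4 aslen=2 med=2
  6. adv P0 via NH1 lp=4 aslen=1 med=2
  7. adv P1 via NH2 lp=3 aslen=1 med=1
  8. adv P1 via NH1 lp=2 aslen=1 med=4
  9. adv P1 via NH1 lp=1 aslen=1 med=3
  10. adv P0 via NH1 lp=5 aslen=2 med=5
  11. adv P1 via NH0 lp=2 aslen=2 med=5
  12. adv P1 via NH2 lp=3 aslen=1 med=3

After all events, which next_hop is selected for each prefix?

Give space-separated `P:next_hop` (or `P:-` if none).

Answer: P0:NH1 P1:NH2

Derivation:
Op 1: best P0=- P1=NH0
Op 2: best P0=- P1=NH1
Op 3: best P0=NH2 P1=NH1
Op 4: best P0=NH2 P1=NH2
Op 5: best P0=NH1 P1=NH2
Op 6: best P0=NH1 P1=NH2
Op 7: best P0=NH1 P1=NH2
Op 8: best P0=NH1 P1=NH2
Op 9: best P0=NH1 P1=NH2
Op 10: best P0=NH1 P1=NH2
Op 11: best P0=NH1 P1=NH2
Op 12: best P0=NH1 P1=NH2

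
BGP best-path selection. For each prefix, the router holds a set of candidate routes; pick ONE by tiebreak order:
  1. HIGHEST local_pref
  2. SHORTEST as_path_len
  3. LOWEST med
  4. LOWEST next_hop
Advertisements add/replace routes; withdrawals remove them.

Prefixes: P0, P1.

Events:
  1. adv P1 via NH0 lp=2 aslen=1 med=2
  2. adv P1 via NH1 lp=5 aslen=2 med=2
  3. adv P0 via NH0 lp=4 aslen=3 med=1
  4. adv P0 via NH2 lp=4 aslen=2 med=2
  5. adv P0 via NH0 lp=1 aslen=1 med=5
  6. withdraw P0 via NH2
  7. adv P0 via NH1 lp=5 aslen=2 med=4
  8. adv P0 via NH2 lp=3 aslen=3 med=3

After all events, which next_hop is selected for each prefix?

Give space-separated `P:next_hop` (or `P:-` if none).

Answer: P0:NH1 P1:NH1

Derivation:
Op 1: best P0=- P1=NH0
Op 2: best P0=- P1=NH1
Op 3: best P0=NH0 P1=NH1
Op 4: best P0=NH2 P1=NH1
Op 5: best P0=NH2 P1=NH1
Op 6: best P0=NH0 P1=NH1
Op 7: best P0=NH1 P1=NH1
Op 8: best P0=NH1 P1=NH1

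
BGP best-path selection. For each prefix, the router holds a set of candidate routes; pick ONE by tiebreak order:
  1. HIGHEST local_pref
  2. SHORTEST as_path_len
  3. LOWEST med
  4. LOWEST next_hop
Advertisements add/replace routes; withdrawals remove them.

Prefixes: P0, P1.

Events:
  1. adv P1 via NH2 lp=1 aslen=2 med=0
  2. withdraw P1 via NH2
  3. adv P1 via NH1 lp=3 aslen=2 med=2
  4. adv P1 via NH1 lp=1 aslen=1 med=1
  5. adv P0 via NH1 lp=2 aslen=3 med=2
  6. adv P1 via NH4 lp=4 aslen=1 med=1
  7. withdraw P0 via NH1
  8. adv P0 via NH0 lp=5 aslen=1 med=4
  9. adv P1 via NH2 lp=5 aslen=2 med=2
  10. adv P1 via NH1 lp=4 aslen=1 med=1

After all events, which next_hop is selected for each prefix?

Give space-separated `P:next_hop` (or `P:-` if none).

Answer: P0:NH0 P1:NH2

Derivation:
Op 1: best P0=- P1=NH2
Op 2: best P0=- P1=-
Op 3: best P0=- P1=NH1
Op 4: best P0=- P1=NH1
Op 5: best P0=NH1 P1=NH1
Op 6: best P0=NH1 P1=NH4
Op 7: best P0=- P1=NH4
Op 8: best P0=NH0 P1=NH4
Op 9: best P0=NH0 P1=NH2
Op 10: best P0=NH0 P1=NH2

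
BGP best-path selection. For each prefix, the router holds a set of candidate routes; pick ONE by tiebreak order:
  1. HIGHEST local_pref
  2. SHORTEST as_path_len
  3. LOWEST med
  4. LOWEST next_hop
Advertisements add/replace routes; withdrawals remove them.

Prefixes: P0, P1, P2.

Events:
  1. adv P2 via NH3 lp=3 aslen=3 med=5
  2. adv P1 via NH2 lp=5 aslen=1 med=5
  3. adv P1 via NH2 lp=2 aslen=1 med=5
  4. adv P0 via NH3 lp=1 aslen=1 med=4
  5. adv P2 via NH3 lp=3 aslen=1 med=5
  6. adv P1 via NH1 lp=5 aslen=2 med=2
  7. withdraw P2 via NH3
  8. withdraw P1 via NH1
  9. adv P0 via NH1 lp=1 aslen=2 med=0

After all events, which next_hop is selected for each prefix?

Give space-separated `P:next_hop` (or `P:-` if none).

Answer: P0:NH3 P1:NH2 P2:-

Derivation:
Op 1: best P0=- P1=- P2=NH3
Op 2: best P0=- P1=NH2 P2=NH3
Op 3: best P0=- P1=NH2 P2=NH3
Op 4: best P0=NH3 P1=NH2 P2=NH3
Op 5: best P0=NH3 P1=NH2 P2=NH3
Op 6: best P0=NH3 P1=NH1 P2=NH3
Op 7: best P0=NH3 P1=NH1 P2=-
Op 8: best P0=NH3 P1=NH2 P2=-
Op 9: best P0=NH3 P1=NH2 P2=-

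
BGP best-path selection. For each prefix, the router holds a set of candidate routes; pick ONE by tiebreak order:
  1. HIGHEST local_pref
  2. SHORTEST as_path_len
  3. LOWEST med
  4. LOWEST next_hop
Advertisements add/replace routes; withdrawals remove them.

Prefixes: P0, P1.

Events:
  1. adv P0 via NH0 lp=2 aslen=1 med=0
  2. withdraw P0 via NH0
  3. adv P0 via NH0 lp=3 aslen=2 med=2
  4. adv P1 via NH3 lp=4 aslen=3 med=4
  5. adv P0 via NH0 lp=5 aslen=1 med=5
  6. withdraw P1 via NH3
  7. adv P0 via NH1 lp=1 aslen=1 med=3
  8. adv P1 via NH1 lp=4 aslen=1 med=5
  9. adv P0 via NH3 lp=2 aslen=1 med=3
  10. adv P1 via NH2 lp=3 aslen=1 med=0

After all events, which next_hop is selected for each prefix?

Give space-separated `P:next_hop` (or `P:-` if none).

Op 1: best P0=NH0 P1=-
Op 2: best P0=- P1=-
Op 3: best P0=NH0 P1=-
Op 4: best P0=NH0 P1=NH3
Op 5: best P0=NH0 P1=NH3
Op 6: best P0=NH0 P1=-
Op 7: best P0=NH0 P1=-
Op 8: best P0=NH0 P1=NH1
Op 9: best P0=NH0 P1=NH1
Op 10: best P0=NH0 P1=NH1

Answer: P0:NH0 P1:NH1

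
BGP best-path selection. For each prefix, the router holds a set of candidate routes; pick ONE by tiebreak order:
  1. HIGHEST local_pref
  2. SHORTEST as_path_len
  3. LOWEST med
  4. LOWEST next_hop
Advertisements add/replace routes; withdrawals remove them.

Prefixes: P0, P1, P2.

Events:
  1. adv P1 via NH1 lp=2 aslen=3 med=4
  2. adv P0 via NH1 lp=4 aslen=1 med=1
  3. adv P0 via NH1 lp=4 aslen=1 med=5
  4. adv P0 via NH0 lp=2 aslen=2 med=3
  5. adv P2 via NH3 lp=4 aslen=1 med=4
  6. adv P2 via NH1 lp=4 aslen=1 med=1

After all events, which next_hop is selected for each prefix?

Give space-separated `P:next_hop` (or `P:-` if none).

Op 1: best P0=- P1=NH1 P2=-
Op 2: best P0=NH1 P1=NH1 P2=-
Op 3: best P0=NH1 P1=NH1 P2=-
Op 4: best P0=NH1 P1=NH1 P2=-
Op 5: best P0=NH1 P1=NH1 P2=NH3
Op 6: best P0=NH1 P1=NH1 P2=NH1

Answer: P0:NH1 P1:NH1 P2:NH1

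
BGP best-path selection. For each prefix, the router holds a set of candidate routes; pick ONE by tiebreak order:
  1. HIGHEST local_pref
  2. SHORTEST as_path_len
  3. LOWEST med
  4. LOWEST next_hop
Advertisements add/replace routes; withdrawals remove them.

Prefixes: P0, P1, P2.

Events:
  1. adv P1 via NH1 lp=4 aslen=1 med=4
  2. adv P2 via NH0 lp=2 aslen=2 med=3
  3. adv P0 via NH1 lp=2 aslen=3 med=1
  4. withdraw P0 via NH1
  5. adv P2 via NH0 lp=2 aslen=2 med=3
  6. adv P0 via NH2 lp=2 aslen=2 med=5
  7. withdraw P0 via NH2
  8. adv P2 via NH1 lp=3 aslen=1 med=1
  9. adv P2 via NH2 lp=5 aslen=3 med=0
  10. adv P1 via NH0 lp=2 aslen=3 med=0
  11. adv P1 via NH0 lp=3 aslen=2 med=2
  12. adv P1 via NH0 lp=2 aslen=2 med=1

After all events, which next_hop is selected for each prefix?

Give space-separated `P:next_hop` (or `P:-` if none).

Answer: P0:- P1:NH1 P2:NH2

Derivation:
Op 1: best P0=- P1=NH1 P2=-
Op 2: best P0=- P1=NH1 P2=NH0
Op 3: best P0=NH1 P1=NH1 P2=NH0
Op 4: best P0=- P1=NH1 P2=NH0
Op 5: best P0=- P1=NH1 P2=NH0
Op 6: best P0=NH2 P1=NH1 P2=NH0
Op 7: best P0=- P1=NH1 P2=NH0
Op 8: best P0=- P1=NH1 P2=NH1
Op 9: best P0=- P1=NH1 P2=NH2
Op 10: best P0=- P1=NH1 P2=NH2
Op 11: best P0=- P1=NH1 P2=NH2
Op 12: best P0=- P1=NH1 P2=NH2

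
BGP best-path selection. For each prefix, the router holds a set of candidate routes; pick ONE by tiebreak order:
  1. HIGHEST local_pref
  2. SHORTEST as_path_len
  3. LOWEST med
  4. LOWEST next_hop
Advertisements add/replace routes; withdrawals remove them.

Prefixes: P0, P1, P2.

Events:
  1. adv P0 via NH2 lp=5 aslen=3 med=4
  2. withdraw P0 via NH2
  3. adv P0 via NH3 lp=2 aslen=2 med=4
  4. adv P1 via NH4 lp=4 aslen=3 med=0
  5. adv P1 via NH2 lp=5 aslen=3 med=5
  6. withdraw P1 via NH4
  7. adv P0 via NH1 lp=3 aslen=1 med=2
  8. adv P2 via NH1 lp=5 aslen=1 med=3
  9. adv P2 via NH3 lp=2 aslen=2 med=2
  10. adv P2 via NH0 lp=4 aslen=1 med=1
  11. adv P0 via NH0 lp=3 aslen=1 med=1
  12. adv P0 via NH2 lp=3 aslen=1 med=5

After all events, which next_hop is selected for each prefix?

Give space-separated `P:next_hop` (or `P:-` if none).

Answer: P0:NH0 P1:NH2 P2:NH1

Derivation:
Op 1: best P0=NH2 P1=- P2=-
Op 2: best P0=- P1=- P2=-
Op 3: best P0=NH3 P1=- P2=-
Op 4: best P0=NH3 P1=NH4 P2=-
Op 5: best P0=NH3 P1=NH2 P2=-
Op 6: best P0=NH3 P1=NH2 P2=-
Op 7: best P0=NH1 P1=NH2 P2=-
Op 8: best P0=NH1 P1=NH2 P2=NH1
Op 9: best P0=NH1 P1=NH2 P2=NH1
Op 10: best P0=NH1 P1=NH2 P2=NH1
Op 11: best P0=NH0 P1=NH2 P2=NH1
Op 12: best P0=NH0 P1=NH2 P2=NH1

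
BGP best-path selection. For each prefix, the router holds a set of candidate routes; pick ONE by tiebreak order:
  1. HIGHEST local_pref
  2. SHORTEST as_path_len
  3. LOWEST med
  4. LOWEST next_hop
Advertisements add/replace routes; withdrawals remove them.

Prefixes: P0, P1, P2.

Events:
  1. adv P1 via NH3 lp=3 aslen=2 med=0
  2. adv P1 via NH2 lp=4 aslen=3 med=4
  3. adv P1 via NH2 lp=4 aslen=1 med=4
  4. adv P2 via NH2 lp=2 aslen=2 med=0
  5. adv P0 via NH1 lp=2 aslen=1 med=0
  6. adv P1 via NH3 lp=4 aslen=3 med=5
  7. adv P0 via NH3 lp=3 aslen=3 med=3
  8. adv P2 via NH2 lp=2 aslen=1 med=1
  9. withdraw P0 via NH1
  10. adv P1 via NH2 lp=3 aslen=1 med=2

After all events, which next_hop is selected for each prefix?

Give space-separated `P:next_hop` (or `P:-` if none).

Answer: P0:NH3 P1:NH3 P2:NH2

Derivation:
Op 1: best P0=- P1=NH3 P2=-
Op 2: best P0=- P1=NH2 P2=-
Op 3: best P0=- P1=NH2 P2=-
Op 4: best P0=- P1=NH2 P2=NH2
Op 5: best P0=NH1 P1=NH2 P2=NH2
Op 6: best P0=NH1 P1=NH2 P2=NH2
Op 7: best P0=NH3 P1=NH2 P2=NH2
Op 8: best P0=NH3 P1=NH2 P2=NH2
Op 9: best P0=NH3 P1=NH2 P2=NH2
Op 10: best P0=NH3 P1=NH3 P2=NH2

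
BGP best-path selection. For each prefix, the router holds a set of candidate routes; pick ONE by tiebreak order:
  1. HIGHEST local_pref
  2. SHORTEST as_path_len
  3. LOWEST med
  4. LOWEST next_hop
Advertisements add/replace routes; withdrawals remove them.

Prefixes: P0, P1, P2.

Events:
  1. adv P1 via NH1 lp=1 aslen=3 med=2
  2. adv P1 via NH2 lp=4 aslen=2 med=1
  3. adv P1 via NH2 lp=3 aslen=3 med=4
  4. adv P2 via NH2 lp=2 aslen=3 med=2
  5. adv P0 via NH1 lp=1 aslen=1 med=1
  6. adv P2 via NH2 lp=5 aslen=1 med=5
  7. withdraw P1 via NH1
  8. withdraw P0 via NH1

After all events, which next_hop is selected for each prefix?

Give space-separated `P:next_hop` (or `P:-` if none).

Op 1: best P0=- P1=NH1 P2=-
Op 2: best P0=- P1=NH2 P2=-
Op 3: best P0=- P1=NH2 P2=-
Op 4: best P0=- P1=NH2 P2=NH2
Op 5: best P0=NH1 P1=NH2 P2=NH2
Op 6: best P0=NH1 P1=NH2 P2=NH2
Op 7: best P0=NH1 P1=NH2 P2=NH2
Op 8: best P0=- P1=NH2 P2=NH2

Answer: P0:- P1:NH2 P2:NH2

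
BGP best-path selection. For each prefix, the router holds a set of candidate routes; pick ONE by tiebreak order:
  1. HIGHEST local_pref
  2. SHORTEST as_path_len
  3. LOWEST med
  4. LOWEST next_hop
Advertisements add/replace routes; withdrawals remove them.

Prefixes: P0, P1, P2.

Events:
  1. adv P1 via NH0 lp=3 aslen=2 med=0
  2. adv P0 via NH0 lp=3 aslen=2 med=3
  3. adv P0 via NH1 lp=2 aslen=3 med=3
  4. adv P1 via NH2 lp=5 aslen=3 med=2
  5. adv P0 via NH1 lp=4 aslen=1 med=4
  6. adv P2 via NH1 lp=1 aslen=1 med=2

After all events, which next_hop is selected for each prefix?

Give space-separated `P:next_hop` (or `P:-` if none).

Op 1: best P0=- P1=NH0 P2=-
Op 2: best P0=NH0 P1=NH0 P2=-
Op 3: best P0=NH0 P1=NH0 P2=-
Op 4: best P0=NH0 P1=NH2 P2=-
Op 5: best P0=NH1 P1=NH2 P2=-
Op 6: best P0=NH1 P1=NH2 P2=NH1

Answer: P0:NH1 P1:NH2 P2:NH1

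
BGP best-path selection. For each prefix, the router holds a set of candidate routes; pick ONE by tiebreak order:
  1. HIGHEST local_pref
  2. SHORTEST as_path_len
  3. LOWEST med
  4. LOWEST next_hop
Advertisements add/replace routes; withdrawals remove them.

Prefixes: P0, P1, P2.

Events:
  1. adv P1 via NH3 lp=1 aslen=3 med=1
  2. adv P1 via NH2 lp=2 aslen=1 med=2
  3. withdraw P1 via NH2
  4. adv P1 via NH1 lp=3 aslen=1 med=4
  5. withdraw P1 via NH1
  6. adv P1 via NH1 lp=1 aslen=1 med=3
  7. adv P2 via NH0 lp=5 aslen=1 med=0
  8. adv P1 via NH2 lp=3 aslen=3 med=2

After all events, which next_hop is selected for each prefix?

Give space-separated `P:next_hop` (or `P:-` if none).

Op 1: best P0=- P1=NH3 P2=-
Op 2: best P0=- P1=NH2 P2=-
Op 3: best P0=- P1=NH3 P2=-
Op 4: best P0=- P1=NH1 P2=-
Op 5: best P0=- P1=NH3 P2=-
Op 6: best P0=- P1=NH1 P2=-
Op 7: best P0=- P1=NH1 P2=NH0
Op 8: best P0=- P1=NH2 P2=NH0

Answer: P0:- P1:NH2 P2:NH0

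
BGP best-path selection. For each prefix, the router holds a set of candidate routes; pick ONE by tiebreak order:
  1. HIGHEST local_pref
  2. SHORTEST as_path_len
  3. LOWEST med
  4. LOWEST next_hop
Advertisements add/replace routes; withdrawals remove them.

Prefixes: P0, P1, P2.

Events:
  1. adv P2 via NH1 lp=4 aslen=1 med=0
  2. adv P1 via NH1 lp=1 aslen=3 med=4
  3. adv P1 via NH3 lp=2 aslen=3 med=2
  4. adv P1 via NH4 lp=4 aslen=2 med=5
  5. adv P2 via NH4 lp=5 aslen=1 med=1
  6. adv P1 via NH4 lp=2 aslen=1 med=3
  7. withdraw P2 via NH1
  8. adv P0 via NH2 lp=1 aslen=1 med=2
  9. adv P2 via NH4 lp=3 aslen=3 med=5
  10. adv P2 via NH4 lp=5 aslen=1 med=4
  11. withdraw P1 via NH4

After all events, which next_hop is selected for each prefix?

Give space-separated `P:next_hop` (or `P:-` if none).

Answer: P0:NH2 P1:NH3 P2:NH4

Derivation:
Op 1: best P0=- P1=- P2=NH1
Op 2: best P0=- P1=NH1 P2=NH1
Op 3: best P0=- P1=NH3 P2=NH1
Op 4: best P0=- P1=NH4 P2=NH1
Op 5: best P0=- P1=NH4 P2=NH4
Op 6: best P0=- P1=NH4 P2=NH4
Op 7: best P0=- P1=NH4 P2=NH4
Op 8: best P0=NH2 P1=NH4 P2=NH4
Op 9: best P0=NH2 P1=NH4 P2=NH4
Op 10: best P0=NH2 P1=NH4 P2=NH4
Op 11: best P0=NH2 P1=NH3 P2=NH4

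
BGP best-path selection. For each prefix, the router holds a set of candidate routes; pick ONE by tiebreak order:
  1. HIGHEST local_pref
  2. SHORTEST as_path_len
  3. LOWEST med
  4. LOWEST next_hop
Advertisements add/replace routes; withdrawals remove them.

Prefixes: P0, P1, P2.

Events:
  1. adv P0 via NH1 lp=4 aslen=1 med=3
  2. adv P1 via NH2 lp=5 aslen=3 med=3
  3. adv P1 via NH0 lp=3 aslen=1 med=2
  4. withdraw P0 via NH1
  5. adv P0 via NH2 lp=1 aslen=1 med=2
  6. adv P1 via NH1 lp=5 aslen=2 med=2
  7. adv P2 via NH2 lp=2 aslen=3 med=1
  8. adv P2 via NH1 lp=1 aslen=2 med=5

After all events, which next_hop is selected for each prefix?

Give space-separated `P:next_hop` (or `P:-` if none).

Answer: P0:NH2 P1:NH1 P2:NH2

Derivation:
Op 1: best P0=NH1 P1=- P2=-
Op 2: best P0=NH1 P1=NH2 P2=-
Op 3: best P0=NH1 P1=NH2 P2=-
Op 4: best P0=- P1=NH2 P2=-
Op 5: best P0=NH2 P1=NH2 P2=-
Op 6: best P0=NH2 P1=NH1 P2=-
Op 7: best P0=NH2 P1=NH1 P2=NH2
Op 8: best P0=NH2 P1=NH1 P2=NH2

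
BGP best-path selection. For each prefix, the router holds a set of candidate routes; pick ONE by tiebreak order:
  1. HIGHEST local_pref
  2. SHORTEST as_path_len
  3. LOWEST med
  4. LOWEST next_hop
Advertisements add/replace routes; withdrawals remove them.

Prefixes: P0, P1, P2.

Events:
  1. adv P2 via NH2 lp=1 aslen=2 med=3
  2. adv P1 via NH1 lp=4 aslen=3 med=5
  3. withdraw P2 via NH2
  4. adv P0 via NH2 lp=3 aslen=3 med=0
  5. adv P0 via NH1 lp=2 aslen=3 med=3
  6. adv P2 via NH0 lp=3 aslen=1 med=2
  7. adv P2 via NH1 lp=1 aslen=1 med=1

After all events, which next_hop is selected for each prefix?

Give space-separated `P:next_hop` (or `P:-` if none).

Op 1: best P0=- P1=- P2=NH2
Op 2: best P0=- P1=NH1 P2=NH2
Op 3: best P0=- P1=NH1 P2=-
Op 4: best P0=NH2 P1=NH1 P2=-
Op 5: best P0=NH2 P1=NH1 P2=-
Op 6: best P0=NH2 P1=NH1 P2=NH0
Op 7: best P0=NH2 P1=NH1 P2=NH0

Answer: P0:NH2 P1:NH1 P2:NH0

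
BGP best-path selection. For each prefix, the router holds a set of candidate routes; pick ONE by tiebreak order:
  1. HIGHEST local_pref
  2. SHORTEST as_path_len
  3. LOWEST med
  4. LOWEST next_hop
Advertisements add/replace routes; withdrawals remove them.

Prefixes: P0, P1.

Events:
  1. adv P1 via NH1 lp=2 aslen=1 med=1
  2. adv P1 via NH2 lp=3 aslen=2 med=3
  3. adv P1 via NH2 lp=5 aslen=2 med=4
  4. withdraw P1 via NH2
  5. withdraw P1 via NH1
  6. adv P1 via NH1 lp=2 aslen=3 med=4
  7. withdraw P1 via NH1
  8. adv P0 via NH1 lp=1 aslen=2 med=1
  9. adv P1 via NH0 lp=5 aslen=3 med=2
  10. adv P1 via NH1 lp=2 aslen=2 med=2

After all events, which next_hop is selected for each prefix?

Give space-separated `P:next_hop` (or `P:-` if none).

Op 1: best P0=- P1=NH1
Op 2: best P0=- P1=NH2
Op 3: best P0=- P1=NH2
Op 4: best P0=- P1=NH1
Op 5: best P0=- P1=-
Op 6: best P0=- P1=NH1
Op 7: best P0=- P1=-
Op 8: best P0=NH1 P1=-
Op 9: best P0=NH1 P1=NH0
Op 10: best P0=NH1 P1=NH0

Answer: P0:NH1 P1:NH0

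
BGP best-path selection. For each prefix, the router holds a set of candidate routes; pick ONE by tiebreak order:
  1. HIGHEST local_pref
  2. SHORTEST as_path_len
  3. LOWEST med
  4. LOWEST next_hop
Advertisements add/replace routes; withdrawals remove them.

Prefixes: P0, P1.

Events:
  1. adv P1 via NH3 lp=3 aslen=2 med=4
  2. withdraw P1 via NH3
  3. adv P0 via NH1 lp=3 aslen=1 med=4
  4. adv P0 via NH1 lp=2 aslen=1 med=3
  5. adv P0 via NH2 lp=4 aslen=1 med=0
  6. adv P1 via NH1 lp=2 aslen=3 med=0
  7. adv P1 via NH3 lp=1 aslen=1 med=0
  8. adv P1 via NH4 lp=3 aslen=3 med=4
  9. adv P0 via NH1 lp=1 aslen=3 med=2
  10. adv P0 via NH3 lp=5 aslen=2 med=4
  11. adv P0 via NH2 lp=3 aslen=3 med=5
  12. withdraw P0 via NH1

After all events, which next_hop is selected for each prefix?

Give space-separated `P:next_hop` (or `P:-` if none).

Answer: P0:NH3 P1:NH4

Derivation:
Op 1: best P0=- P1=NH3
Op 2: best P0=- P1=-
Op 3: best P0=NH1 P1=-
Op 4: best P0=NH1 P1=-
Op 5: best P0=NH2 P1=-
Op 6: best P0=NH2 P1=NH1
Op 7: best P0=NH2 P1=NH1
Op 8: best P0=NH2 P1=NH4
Op 9: best P0=NH2 P1=NH4
Op 10: best P0=NH3 P1=NH4
Op 11: best P0=NH3 P1=NH4
Op 12: best P0=NH3 P1=NH4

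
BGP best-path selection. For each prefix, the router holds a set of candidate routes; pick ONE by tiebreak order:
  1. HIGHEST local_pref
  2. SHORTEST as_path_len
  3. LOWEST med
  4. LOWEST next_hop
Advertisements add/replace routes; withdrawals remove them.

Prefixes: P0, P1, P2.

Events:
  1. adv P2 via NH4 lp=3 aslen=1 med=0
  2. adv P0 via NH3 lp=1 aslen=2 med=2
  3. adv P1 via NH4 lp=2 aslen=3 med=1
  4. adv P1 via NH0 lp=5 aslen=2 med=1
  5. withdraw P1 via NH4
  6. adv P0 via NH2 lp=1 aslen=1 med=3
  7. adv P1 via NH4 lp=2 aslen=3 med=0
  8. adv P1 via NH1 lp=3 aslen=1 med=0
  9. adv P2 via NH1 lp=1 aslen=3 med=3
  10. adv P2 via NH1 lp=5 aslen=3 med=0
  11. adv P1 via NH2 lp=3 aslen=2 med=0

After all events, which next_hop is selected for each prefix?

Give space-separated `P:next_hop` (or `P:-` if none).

Answer: P0:NH2 P1:NH0 P2:NH1

Derivation:
Op 1: best P0=- P1=- P2=NH4
Op 2: best P0=NH3 P1=- P2=NH4
Op 3: best P0=NH3 P1=NH4 P2=NH4
Op 4: best P0=NH3 P1=NH0 P2=NH4
Op 5: best P0=NH3 P1=NH0 P2=NH4
Op 6: best P0=NH2 P1=NH0 P2=NH4
Op 7: best P0=NH2 P1=NH0 P2=NH4
Op 8: best P0=NH2 P1=NH0 P2=NH4
Op 9: best P0=NH2 P1=NH0 P2=NH4
Op 10: best P0=NH2 P1=NH0 P2=NH1
Op 11: best P0=NH2 P1=NH0 P2=NH1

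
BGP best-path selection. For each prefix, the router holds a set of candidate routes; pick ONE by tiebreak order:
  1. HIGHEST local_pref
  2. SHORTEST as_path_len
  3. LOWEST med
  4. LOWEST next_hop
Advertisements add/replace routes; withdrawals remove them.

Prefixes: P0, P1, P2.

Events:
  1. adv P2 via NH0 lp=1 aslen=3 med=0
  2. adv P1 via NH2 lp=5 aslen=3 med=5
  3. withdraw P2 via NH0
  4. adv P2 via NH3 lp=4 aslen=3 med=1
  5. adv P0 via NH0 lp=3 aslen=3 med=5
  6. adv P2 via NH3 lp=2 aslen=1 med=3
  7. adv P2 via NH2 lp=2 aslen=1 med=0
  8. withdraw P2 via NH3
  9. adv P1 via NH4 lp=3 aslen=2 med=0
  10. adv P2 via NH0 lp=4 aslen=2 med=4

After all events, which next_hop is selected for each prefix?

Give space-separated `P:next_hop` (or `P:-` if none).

Answer: P0:NH0 P1:NH2 P2:NH0

Derivation:
Op 1: best P0=- P1=- P2=NH0
Op 2: best P0=- P1=NH2 P2=NH0
Op 3: best P0=- P1=NH2 P2=-
Op 4: best P0=- P1=NH2 P2=NH3
Op 5: best P0=NH0 P1=NH2 P2=NH3
Op 6: best P0=NH0 P1=NH2 P2=NH3
Op 7: best P0=NH0 P1=NH2 P2=NH2
Op 8: best P0=NH0 P1=NH2 P2=NH2
Op 9: best P0=NH0 P1=NH2 P2=NH2
Op 10: best P0=NH0 P1=NH2 P2=NH0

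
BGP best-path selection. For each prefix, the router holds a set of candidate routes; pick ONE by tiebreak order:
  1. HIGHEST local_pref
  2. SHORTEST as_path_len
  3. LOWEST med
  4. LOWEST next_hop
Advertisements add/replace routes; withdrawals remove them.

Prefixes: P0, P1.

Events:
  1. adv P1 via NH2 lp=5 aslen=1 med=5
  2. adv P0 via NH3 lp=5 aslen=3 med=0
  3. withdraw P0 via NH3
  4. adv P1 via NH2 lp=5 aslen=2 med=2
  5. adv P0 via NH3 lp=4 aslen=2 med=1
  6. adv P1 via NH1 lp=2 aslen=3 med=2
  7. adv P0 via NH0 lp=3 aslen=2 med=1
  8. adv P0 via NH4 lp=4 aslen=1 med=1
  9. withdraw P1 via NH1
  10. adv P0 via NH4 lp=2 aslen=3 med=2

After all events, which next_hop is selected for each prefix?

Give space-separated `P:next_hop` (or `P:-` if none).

Op 1: best P0=- P1=NH2
Op 2: best P0=NH3 P1=NH2
Op 3: best P0=- P1=NH2
Op 4: best P0=- P1=NH2
Op 5: best P0=NH3 P1=NH2
Op 6: best P0=NH3 P1=NH2
Op 7: best P0=NH3 P1=NH2
Op 8: best P0=NH4 P1=NH2
Op 9: best P0=NH4 P1=NH2
Op 10: best P0=NH3 P1=NH2

Answer: P0:NH3 P1:NH2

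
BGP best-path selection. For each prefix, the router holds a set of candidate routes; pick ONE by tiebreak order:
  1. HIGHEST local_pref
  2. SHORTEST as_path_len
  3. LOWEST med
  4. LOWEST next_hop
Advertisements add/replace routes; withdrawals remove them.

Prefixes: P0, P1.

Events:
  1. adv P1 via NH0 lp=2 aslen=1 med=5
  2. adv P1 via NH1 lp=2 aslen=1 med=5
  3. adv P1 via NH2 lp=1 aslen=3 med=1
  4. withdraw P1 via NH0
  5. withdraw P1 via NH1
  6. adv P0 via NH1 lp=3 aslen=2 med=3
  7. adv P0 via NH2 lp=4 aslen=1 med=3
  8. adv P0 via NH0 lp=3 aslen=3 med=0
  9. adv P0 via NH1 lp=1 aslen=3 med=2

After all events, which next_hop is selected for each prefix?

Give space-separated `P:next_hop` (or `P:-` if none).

Answer: P0:NH2 P1:NH2

Derivation:
Op 1: best P0=- P1=NH0
Op 2: best P0=- P1=NH0
Op 3: best P0=- P1=NH0
Op 4: best P0=- P1=NH1
Op 5: best P0=- P1=NH2
Op 6: best P0=NH1 P1=NH2
Op 7: best P0=NH2 P1=NH2
Op 8: best P0=NH2 P1=NH2
Op 9: best P0=NH2 P1=NH2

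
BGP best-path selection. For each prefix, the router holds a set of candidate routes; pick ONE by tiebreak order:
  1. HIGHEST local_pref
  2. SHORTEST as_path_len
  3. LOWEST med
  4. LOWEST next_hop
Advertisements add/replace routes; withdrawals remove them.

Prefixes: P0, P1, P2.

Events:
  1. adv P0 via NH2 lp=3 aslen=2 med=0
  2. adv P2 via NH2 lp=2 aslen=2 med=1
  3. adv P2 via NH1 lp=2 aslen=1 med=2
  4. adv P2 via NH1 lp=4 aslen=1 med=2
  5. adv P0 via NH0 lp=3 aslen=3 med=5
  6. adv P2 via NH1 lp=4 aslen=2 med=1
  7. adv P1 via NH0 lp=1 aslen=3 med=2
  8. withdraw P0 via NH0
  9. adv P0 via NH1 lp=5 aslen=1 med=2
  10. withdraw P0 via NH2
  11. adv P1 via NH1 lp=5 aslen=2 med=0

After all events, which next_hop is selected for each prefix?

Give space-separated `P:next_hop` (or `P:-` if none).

Op 1: best P0=NH2 P1=- P2=-
Op 2: best P0=NH2 P1=- P2=NH2
Op 3: best P0=NH2 P1=- P2=NH1
Op 4: best P0=NH2 P1=- P2=NH1
Op 5: best P0=NH2 P1=- P2=NH1
Op 6: best P0=NH2 P1=- P2=NH1
Op 7: best P0=NH2 P1=NH0 P2=NH1
Op 8: best P0=NH2 P1=NH0 P2=NH1
Op 9: best P0=NH1 P1=NH0 P2=NH1
Op 10: best P0=NH1 P1=NH0 P2=NH1
Op 11: best P0=NH1 P1=NH1 P2=NH1

Answer: P0:NH1 P1:NH1 P2:NH1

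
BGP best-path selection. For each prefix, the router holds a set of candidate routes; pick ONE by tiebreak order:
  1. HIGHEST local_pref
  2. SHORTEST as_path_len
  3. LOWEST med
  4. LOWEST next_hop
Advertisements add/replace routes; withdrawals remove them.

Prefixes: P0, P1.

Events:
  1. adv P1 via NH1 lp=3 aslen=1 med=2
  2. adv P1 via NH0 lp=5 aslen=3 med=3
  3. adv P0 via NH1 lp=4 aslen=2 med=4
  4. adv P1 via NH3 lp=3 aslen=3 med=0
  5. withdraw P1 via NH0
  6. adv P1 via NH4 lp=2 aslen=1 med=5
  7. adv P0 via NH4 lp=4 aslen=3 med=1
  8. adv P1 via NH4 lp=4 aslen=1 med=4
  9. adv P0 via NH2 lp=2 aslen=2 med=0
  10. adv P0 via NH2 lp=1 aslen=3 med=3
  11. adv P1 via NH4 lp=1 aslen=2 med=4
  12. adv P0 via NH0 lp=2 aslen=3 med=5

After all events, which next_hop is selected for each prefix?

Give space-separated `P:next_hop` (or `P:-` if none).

Op 1: best P0=- P1=NH1
Op 2: best P0=- P1=NH0
Op 3: best P0=NH1 P1=NH0
Op 4: best P0=NH1 P1=NH0
Op 5: best P0=NH1 P1=NH1
Op 6: best P0=NH1 P1=NH1
Op 7: best P0=NH1 P1=NH1
Op 8: best P0=NH1 P1=NH4
Op 9: best P0=NH1 P1=NH4
Op 10: best P0=NH1 P1=NH4
Op 11: best P0=NH1 P1=NH1
Op 12: best P0=NH1 P1=NH1

Answer: P0:NH1 P1:NH1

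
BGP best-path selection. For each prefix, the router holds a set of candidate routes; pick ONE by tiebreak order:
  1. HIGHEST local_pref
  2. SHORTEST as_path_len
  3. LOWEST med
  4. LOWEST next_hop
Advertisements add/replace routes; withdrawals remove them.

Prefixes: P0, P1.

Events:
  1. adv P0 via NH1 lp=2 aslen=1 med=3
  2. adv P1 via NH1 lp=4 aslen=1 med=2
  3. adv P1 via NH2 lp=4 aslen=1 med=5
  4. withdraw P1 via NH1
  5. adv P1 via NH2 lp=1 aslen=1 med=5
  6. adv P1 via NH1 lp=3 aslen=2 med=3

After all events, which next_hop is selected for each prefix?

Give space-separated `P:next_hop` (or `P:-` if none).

Op 1: best P0=NH1 P1=-
Op 2: best P0=NH1 P1=NH1
Op 3: best P0=NH1 P1=NH1
Op 4: best P0=NH1 P1=NH2
Op 5: best P0=NH1 P1=NH2
Op 6: best P0=NH1 P1=NH1

Answer: P0:NH1 P1:NH1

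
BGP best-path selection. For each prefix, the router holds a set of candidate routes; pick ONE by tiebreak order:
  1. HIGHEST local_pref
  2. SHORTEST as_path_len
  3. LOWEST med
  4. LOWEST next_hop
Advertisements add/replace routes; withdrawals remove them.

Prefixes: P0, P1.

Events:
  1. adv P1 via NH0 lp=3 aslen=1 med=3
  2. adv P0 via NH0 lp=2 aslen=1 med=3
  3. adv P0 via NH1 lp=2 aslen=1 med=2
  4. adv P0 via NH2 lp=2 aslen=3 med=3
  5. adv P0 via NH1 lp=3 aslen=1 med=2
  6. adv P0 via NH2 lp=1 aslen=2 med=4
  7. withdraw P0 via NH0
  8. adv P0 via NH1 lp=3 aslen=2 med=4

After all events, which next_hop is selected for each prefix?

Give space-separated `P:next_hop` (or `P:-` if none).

Op 1: best P0=- P1=NH0
Op 2: best P0=NH0 P1=NH0
Op 3: best P0=NH1 P1=NH0
Op 4: best P0=NH1 P1=NH0
Op 5: best P0=NH1 P1=NH0
Op 6: best P0=NH1 P1=NH0
Op 7: best P0=NH1 P1=NH0
Op 8: best P0=NH1 P1=NH0

Answer: P0:NH1 P1:NH0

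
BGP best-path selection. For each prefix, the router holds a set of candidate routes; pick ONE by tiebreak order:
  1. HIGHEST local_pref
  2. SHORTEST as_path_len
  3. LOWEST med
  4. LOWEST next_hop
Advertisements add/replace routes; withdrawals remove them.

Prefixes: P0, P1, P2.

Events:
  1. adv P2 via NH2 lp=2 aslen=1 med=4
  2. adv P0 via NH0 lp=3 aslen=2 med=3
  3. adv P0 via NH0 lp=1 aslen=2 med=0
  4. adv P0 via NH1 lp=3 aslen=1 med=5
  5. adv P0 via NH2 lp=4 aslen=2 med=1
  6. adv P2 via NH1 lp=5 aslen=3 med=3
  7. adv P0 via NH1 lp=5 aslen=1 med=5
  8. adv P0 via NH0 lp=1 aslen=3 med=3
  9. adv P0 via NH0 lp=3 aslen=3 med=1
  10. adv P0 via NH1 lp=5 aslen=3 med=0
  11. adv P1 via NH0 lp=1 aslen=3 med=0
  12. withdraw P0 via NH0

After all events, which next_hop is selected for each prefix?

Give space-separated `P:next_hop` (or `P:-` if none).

Op 1: best P0=- P1=- P2=NH2
Op 2: best P0=NH0 P1=- P2=NH2
Op 3: best P0=NH0 P1=- P2=NH2
Op 4: best P0=NH1 P1=- P2=NH2
Op 5: best P0=NH2 P1=- P2=NH2
Op 6: best P0=NH2 P1=- P2=NH1
Op 7: best P0=NH1 P1=- P2=NH1
Op 8: best P0=NH1 P1=- P2=NH1
Op 9: best P0=NH1 P1=- P2=NH1
Op 10: best P0=NH1 P1=- P2=NH1
Op 11: best P0=NH1 P1=NH0 P2=NH1
Op 12: best P0=NH1 P1=NH0 P2=NH1

Answer: P0:NH1 P1:NH0 P2:NH1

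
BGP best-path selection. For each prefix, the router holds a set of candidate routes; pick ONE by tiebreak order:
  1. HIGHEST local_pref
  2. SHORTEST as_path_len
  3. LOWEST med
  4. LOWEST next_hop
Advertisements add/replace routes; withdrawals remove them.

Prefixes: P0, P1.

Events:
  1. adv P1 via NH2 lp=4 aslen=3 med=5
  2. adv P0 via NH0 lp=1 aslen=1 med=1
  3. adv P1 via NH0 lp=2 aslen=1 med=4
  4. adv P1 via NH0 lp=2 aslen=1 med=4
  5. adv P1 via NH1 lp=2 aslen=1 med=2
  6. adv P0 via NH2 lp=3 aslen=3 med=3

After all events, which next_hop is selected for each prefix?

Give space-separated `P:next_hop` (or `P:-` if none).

Op 1: best P0=- P1=NH2
Op 2: best P0=NH0 P1=NH2
Op 3: best P0=NH0 P1=NH2
Op 4: best P0=NH0 P1=NH2
Op 5: best P0=NH0 P1=NH2
Op 6: best P0=NH2 P1=NH2

Answer: P0:NH2 P1:NH2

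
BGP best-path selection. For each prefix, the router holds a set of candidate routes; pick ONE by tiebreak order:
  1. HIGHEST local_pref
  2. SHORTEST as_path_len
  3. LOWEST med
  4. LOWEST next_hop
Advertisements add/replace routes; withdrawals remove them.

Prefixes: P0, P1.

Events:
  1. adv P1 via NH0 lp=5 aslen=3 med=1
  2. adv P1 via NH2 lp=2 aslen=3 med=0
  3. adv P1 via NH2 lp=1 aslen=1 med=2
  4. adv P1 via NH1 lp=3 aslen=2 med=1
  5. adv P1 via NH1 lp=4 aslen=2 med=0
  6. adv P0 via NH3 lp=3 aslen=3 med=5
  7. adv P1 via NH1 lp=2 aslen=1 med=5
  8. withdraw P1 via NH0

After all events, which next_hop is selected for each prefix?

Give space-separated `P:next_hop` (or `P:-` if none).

Answer: P0:NH3 P1:NH1

Derivation:
Op 1: best P0=- P1=NH0
Op 2: best P0=- P1=NH0
Op 3: best P0=- P1=NH0
Op 4: best P0=- P1=NH0
Op 5: best P0=- P1=NH0
Op 6: best P0=NH3 P1=NH0
Op 7: best P0=NH3 P1=NH0
Op 8: best P0=NH3 P1=NH1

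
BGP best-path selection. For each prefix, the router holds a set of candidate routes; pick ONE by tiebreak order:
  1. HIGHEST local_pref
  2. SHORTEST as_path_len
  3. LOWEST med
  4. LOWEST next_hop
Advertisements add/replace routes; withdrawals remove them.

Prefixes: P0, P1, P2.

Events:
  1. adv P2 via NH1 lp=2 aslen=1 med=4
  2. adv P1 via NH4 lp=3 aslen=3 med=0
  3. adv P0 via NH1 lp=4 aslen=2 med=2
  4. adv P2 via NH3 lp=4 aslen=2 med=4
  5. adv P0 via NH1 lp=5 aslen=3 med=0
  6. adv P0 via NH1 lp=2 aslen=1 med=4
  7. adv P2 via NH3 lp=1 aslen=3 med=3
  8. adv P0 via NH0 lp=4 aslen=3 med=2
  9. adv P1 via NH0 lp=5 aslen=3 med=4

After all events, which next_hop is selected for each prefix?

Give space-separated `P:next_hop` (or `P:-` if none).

Op 1: best P0=- P1=- P2=NH1
Op 2: best P0=- P1=NH4 P2=NH1
Op 3: best P0=NH1 P1=NH4 P2=NH1
Op 4: best P0=NH1 P1=NH4 P2=NH3
Op 5: best P0=NH1 P1=NH4 P2=NH3
Op 6: best P0=NH1 P1=NH4 P2=NH3
Op 7: best P0=NH1 P1=NH4 P2=NH1
Op 8: best P0=NH0 P1=NH4 P2=NH1
Op 9: best P0=NH0 P1=NH0 P2=NH1

Answer: P0:NH0 P1:NH0 P2:NH1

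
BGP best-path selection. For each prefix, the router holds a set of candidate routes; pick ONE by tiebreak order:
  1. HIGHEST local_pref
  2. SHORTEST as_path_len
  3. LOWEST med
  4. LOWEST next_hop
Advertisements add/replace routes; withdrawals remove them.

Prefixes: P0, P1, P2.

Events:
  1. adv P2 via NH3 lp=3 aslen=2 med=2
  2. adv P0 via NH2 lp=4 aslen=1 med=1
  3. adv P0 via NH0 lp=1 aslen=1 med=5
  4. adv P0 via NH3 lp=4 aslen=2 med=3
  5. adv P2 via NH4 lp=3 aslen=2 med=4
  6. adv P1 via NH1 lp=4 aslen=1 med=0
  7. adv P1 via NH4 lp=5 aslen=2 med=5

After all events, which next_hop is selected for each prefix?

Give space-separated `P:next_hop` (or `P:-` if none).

Answer: P0:NH2 P1:NH4 P2:NH3

Derivation:
Op 1: best P0=- P1=- P2=NH3
Op 2: best P0=NH2 P1=- P2=NH3
Op 3: best P0=NH2 P1=- P2=NH3
Op 4: best P0=NH2 P1=- P2=NH3
Op 5: best P0=NH2 P1=- P2=NH3
Op 6: best P0=NH2 P1=NH1 P2=NH3
Op 7: best P0=NH2 P1=NH4 P2=NH3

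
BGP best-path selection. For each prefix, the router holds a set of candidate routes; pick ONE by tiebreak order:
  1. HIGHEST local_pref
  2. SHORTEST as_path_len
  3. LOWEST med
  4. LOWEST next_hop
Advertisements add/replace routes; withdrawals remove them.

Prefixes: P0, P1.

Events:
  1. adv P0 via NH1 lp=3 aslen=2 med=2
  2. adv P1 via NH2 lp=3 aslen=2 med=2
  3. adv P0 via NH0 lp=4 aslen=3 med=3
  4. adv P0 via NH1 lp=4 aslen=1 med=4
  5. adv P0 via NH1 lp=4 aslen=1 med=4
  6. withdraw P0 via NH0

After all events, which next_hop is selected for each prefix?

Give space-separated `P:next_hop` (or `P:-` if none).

Op 1: best P0=NH1 P1=-
Op 2: best P0=NH1 P1=NH2
Op 3: best P0=NH0 P1=NH2
Op 4: best P0=NH1 P1=NH2
Op 5: best P0=NH1 P1=NH2
Op 6: best P0=NH1 P1=NH2

Answer: P0:NH1 P1:NH2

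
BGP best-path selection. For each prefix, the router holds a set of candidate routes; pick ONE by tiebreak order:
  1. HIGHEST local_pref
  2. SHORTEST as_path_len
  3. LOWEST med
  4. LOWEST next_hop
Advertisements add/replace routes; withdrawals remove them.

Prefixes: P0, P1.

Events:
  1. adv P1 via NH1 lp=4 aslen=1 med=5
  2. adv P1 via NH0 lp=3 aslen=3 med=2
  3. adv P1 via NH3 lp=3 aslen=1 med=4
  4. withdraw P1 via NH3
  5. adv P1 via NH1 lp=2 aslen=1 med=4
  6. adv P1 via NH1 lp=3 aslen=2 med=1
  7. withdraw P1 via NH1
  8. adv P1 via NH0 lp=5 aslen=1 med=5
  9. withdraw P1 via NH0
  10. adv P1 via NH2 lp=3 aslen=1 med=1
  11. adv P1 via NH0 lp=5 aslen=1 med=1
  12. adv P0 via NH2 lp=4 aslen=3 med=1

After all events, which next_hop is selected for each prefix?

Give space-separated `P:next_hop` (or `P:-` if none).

Answer: P0:NH2 P1:NH0

Derivation:
Op 1: best P0=- P1=NH1
Op 2: best P0=- P1=NH1
Op 3: best P0=- P1=NH1
Op 4: best P0=- P1=NH1
Op 5: best P0=- P1=NH0
Op 6: best P0=- P1=NH1
Op 7: best P0=- P1=NH0
Op 8: best P0=- P1=NH0
Op 9: best P0=- P1=-
Op 10: best P0=- P1=NH2
Op 11: best P0=- P1=NH0
Op 12: best P0=NH2 P1=NH0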